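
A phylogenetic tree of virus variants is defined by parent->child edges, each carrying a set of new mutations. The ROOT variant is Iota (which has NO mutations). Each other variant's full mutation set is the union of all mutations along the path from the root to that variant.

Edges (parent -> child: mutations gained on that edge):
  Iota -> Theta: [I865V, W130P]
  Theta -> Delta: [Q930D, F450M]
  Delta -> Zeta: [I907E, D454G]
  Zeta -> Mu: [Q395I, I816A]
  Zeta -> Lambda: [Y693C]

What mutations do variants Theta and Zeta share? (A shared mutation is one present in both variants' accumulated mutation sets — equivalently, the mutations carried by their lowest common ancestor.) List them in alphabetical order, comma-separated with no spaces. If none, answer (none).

Accumulating mutations along path to Theta:
  At Iota: gained [] -> total []
  At Theta: gained ['I865V', 'W130P'] -> total ['I865V', 'W130P']
Mutations(Theta) = ['I865V', 'W130P']
Accumulating mutations along path to Zeta:
  At Iota: gained [] -> total []
  At Theta: gained ['I865V', 'W130P'] -> total ['I865V', 'W130P']
  At Delta: gained ['Q930D', 'F450M'] -> total ['F450M', 'I865V', 'Q930D', 'W130P']
  At Zeta: gained ['I907E', 'D454G'] -> total ['D454G', 'F450M', 'I865V', 'I907E', 'Q930D', 'W130P']
Mutations(Zeta) = ['D454G', 'F450M', 'I865V', 'I907E', 'Q930D', 'W130P']
Intersection: ['I865V', 'W130P'] ∩ ['D454G', 'F450M', 'I865V', 'I907E', 'Q930D', 'W130P'] = ['I865V', 'W130P']

Answer: I865V,W130P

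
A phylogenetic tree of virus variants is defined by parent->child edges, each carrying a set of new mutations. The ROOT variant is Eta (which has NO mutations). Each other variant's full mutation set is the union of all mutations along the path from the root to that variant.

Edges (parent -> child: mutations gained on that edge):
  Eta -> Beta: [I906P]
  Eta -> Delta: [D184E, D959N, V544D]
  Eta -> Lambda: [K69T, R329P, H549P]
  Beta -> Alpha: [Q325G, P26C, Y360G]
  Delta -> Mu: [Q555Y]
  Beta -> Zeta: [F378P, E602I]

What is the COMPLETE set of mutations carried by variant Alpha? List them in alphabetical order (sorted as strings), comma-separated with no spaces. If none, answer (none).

Answer: I906P,P26C,Q325G,Y360G

Derivation:
At Eta: gained [] -> total []
At Beta: gained ['I906P'] -> total ['I906P']
At Alpha: gained ['Q325G', 'P26C', 'Y360G'] -> total ['I906P', 'P26C', 'Q325G', 'Y360G']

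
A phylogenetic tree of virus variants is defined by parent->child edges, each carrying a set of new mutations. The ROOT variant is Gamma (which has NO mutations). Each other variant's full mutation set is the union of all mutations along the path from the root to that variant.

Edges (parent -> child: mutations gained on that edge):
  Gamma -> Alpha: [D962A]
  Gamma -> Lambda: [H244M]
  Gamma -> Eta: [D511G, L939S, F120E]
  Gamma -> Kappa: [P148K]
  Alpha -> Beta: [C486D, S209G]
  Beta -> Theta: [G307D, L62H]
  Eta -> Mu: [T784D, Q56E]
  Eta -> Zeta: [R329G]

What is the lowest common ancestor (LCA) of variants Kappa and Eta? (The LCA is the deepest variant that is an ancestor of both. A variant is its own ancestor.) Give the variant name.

Path from root to Kappa: Gamma -> Kappa
  ancestors of Kappa: {Gamma, Kappa}
Path from root to Eta: Gamma -> Eta
  ancestors of Eta: {Gamma, Eta}
Common ancestors: {Gamma}
Walk up from Eta: Eta (not in ancestors of Kappa), Gamma (in ancestors of Kappa)
Deepest common ancestor (LCA) = Gamma

Answer: Gamma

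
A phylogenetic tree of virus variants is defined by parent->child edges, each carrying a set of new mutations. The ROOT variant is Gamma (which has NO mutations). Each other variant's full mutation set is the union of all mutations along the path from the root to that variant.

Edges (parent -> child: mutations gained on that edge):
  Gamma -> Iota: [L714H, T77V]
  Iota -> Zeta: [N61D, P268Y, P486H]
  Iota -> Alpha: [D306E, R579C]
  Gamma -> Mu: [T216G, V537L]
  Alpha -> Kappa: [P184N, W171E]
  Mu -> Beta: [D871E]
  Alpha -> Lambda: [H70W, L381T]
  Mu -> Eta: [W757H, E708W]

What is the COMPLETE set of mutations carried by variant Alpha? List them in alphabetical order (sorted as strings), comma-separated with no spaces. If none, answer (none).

Answer: D306E,L714H,R579C,T77V

Derivation:
At Gamma: gained [] -> total []
At Iota: gained ['L714H', 'T77V'] -> total ['L714H', 'T77V']
At Alpha: gained ['D306E', 'R579C'] -> total ['D306E', 'L714H', 'R579C', 'T77V']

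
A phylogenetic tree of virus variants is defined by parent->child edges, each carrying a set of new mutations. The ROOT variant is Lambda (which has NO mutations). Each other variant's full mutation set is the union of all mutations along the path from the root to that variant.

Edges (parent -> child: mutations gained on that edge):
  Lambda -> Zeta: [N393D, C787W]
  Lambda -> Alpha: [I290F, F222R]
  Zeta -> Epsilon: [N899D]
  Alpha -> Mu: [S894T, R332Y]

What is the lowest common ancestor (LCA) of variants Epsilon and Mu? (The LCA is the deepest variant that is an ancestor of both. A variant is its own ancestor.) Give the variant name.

Path from root to Epsilon: Lambda -> Zeta -> Epsilon
  ancestors of Epsilon: {Lambda, Zeta, Epsilon}
Path from root to Mu: Lambda -> Alpha -> Mu
  ancestors of Mu: {Lambda, Alpha, Mu}
Common ancestors: {Lambda}
Walk up from Mu: Mu (not in ancestors of Epsilon), Alpha (not in ancestors of Epsilon), Lambda (in ancestors of Epsilon)
Deepest common ancestor (LCA) = Lambda

Answer: Lambda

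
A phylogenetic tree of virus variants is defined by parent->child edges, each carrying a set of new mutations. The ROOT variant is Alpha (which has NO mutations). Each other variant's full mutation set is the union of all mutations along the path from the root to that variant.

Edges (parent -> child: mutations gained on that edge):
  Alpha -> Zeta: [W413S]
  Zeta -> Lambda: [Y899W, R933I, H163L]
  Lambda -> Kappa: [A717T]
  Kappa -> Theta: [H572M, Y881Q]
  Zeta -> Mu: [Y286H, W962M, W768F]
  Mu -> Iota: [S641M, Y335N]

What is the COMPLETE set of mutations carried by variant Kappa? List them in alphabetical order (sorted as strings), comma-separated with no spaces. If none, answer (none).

At Alpha: gained [] -> total []
At Zeta: gained ['W413S'] -> total ['W413S']
At Lambda: gained ['Y899W', 'R933I', 'H163L'] -> total ['H163L', 'R933I', 'W413S', 'Y899W']
At Kappa: gained ['A717T'] -> total ['A717T', 'H163L', 'R933I', 'W413S', 'Y899W']

Answer: A717T,H163L,R933I,W413S,Y899W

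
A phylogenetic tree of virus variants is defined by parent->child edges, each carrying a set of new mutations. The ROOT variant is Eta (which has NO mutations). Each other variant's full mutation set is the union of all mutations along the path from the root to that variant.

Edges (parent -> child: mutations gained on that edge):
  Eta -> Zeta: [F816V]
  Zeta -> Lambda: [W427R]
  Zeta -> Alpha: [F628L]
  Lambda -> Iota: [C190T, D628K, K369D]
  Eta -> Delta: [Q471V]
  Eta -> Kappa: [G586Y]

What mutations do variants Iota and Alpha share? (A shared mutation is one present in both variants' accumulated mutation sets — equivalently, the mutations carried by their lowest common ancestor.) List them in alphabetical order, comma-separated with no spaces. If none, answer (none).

Answer: F816V

Derivation:
Accumulating mutations along path to Iota:
  At Eta: gained [] -> total []
  At Zeta: gained ['F816V'] -> total ['F816V']
  At Lambda: gained ['W427R'] -> total ['F816V', 'W427R']
  At Iota: gained ['C190T', 'D628K', 'K369D'] -> total ['C190T', 'D628K', 'F816V', 'K369D', 'W427R']
Mutations(Iota) = ['C190T', 'D628K', 'F816V', 'K369D', 'W427R']
Accumulating mutations along path to Alpha:
  At Eta: gained [] -> total []
  At Zeta: gained ['F816V'] -> total ['F816V']
  At Alpha: gained ['F628L'] -> total ['F628L', 'F816V']
Mutations(Alpha) = ['F628L', 'F816V']
Intersection: ['C190T', 'D628K', 'F816V', 'K369D', 'W427R'] ∩ ['F628L', 'F816V'] = ['F816V']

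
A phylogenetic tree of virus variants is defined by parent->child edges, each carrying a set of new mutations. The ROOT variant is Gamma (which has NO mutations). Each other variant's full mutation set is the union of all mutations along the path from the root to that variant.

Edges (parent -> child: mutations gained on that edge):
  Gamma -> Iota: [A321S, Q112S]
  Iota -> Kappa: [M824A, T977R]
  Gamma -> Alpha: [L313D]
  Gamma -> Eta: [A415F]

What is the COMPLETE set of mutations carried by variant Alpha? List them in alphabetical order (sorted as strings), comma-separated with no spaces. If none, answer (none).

Answer: L313D

Derivation:
At Gamma: gained [] -> total []
At Alpha: gained ['L313D'] -> total ['L313D']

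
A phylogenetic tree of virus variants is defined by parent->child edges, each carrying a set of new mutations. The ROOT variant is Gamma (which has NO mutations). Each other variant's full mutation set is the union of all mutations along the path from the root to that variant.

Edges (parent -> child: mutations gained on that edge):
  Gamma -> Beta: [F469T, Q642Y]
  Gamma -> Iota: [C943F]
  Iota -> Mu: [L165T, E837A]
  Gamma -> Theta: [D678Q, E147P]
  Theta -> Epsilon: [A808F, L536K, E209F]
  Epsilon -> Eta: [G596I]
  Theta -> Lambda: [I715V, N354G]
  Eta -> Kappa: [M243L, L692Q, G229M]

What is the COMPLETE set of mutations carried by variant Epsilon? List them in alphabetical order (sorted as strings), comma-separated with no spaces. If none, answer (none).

Answer: A808F,D678Q,E147P,E209F,L536K

Derivation:
At Gamma: gained [] -> total []
At Theta: gained ['D678Q', 'E147P'] -> total ['D678Q', 'E147P']
At Epsilon: gained ['A808F', 'L536K', 'E209F'] -> total ['A808F', 'D678Q', 'E147P', 'E209F', 'L536K']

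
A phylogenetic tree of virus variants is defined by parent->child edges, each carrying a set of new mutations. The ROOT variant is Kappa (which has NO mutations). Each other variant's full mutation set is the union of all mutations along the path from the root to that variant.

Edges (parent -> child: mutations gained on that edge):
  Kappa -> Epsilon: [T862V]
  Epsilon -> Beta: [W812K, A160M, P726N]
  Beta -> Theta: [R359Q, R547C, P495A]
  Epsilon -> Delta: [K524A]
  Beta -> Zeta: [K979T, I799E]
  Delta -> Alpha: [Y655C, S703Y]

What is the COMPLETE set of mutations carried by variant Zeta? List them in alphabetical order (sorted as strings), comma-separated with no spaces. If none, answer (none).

At Kappa: gained [] -> total []
At Epsilon: gained ['T862V'] -> total ['T862V']
At Beta: gained ['W812K', 'A160M', 'P726N'] -> total ['A160M', 'P726N', 'T862V', 'W812K']
At Zeta: gained ['K979T', 'I799E'] -> total ['A160M', 'I799E', 'K979T', 'P726N', 'T862V', 'W812K']

Answer: A160M,I799E,K979T,P726N,T862V,W812K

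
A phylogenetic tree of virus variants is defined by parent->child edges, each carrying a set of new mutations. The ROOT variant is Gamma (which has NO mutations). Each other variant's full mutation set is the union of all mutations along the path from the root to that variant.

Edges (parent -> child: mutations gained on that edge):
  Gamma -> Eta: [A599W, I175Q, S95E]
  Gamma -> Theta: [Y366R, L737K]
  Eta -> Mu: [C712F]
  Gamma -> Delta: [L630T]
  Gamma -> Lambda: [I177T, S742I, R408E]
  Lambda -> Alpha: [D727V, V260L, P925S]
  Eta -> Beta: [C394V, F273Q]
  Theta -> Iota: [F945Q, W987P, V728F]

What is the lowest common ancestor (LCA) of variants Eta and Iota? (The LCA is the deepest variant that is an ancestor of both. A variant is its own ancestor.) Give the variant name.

Answer: Gamma

Derivation:
Path from root to Eta: Gamma -> Eta
  ancestors of Eta: {Gamma, Eta}
Path from root to Iota: Gamma -> Theta -> Iota
  ancestors of Iota: {Gamma, Theta, Iota}
Common ancestors: {Gamma}
Walk up from Iota: Iota (not in ancestors of Eta), Theta (not in ancestors of Eta), Gamma (in ancestors of Eta)
Deepest common ancestor (LCA) = Gamma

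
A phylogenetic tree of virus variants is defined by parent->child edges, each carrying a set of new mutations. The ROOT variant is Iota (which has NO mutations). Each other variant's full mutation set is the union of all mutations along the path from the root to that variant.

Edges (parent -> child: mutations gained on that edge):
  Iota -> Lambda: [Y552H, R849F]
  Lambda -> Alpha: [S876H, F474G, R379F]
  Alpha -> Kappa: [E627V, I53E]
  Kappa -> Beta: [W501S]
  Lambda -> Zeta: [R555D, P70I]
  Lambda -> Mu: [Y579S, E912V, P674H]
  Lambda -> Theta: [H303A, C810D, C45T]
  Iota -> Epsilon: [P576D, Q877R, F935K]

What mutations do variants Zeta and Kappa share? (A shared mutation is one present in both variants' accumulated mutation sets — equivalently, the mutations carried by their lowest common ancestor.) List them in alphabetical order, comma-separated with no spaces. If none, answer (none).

Answer: R849F,Y552H

Derivation:
Accumulating mutations along path to Zeta:
  At Iota: gained [] -> total []
  At Lambda: gained ['Y552H', 'R849F'] -> total ['R849F', 'Y552H']
  At Zeta: gained ['R555D', 'P70I'] -> total ['P70I', 'R555D', 'R849F', 'Y552H']
Mutations(Zeta) = ['P70I', 'R555D', 'R849F', 'Y552H']
Accumulating mutations along path to Kappa:
  At Iota: gained [] -> total []
  At Lambda: gained ['Y552H', 'R849F'] -> total ['R849F', 'Y552H']
  At Alpha: gained ['S876H', 'F474G', 'R379F'] -> total ['F474G', 'R379F', 'R849F', 'S876H', 'Y552H']
  At Kappa: gained ['E627V', 'I53E'] -> total ['E627V', 'F474G', 'I53E', 'R379F', 'R849F', 'S876H', 'Y552H']
Mutations(Kappa) = ['E627V', 'F474G', 'I53E', 'R379F', 'R849F', 'S876H', 'Y552H']
Intersection: ['P70I', 'R555D', 'R849F', 'Y552H'] ∩ ['E627V', 'F474G', 'I53E', 'R379F', 'R849F', 'S876H', 'Y552H'] = ['R849F', 'Y552H']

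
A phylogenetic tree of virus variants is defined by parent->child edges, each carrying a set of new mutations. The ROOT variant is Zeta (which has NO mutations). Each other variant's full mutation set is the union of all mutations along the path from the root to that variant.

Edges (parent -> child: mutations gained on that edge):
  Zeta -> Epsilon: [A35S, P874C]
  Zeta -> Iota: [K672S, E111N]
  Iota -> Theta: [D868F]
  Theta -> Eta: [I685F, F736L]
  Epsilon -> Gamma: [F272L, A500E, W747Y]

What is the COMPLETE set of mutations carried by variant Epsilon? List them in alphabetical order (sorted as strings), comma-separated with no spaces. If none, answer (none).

Answer: A35S,P874C

Derivation:
At Zeta: gained [] -> total []
At Epsilon: gained ['A35S', 'P874C'] -> total ['A35S', 'P874C']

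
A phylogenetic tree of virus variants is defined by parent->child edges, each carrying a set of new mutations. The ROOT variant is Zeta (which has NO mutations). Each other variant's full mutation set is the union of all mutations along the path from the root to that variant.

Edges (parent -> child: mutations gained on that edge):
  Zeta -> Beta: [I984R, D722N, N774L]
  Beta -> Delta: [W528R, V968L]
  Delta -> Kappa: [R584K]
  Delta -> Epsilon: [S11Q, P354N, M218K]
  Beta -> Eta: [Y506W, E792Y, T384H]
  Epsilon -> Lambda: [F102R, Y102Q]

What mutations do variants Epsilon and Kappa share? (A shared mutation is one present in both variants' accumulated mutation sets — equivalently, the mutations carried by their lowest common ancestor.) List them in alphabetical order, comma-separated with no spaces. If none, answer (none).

Accumulating mutations along path to Epsilon:
  At Zeta: gained [] -> total []
  At Beta: gained ['I984R', 'D722N', 'N774L'] -> total ['D722N', 'I984R', 'N774L']
  At Delta: gained ['W528R', 'V968L'] -> total ['D722N', 'I984R', 'N774L', 'V968L', 'W528R']
  At Epsilon: gained ['S11Q', 'P354N', 'M218K'] -> total ['D722N', 'I984R', 'M218K', 'N774L', 'P354N', 'S11Q', 'V968L', 'W528R']
Mutations(Epsilon) = ['D722N', 'I984R', 'M218K', 'N774L', 'P354N', 'S11Q', 'V968L', 'W528R']
Accumulating mutations along path to Kappa:
  At Zeta: gained [] -> total []
  At Beta: gained ['I984R', 'D722N', 'N774L'] -> total ['D722N', 'I984R', 'N774L']
  At Delta: gained ['W528R', 'V968L'] -> total ['D722N', 'I984R', 'N774L', 'V968L', 'W528R']
  At Kappa: gained ['R584K'] -> total ['D722N', 'I984R', 'N774L', 'R584K', 'V968L', 'W528R']
Mutations(Kappa) = ['D722N', 'I984R', 'N774L', 'R584K', 'V968L', 'W528R']
Intersection: ['D722N', 'I984R', 'M218K', 'N774L', 'P354N', 'S11Q', 'V968L', 'W528R'] ∩ ['D722N', 'I984R', 'N774L', 'R584K', 'V968L', 'W528R'] = ['D722N', 'I984R', 'N774L', 'V968L', 'W528R']

Answer: D722N,I984R,N774L,V968L,W528R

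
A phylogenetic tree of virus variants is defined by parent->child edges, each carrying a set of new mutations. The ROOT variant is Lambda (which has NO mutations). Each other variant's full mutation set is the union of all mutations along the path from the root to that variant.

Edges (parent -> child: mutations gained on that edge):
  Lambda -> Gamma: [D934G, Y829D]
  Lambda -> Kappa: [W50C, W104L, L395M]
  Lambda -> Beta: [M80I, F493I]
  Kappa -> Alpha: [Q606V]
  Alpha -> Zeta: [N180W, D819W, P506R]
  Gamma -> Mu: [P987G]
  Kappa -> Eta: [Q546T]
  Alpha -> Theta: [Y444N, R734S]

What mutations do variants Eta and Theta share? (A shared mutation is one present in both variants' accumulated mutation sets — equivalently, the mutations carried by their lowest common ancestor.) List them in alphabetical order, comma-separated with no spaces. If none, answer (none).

Accumulating mutations along path to Eta:
  At Lambda: gained [] -> total []
  At Kappa: gained ['W50C', 'W104L', 'L395M'] -> total ['L395M', 'W104L', 'W50C']
  At Eta: gained ['Q546T'] -> total ['L395M', 'Q546T', 'W104L', 'W50C']
Mutations(Eta) = ['L395M', 'Q546T', 'W104L', 'W50C']
Accumulating mutations along path to Theta:
  At Lambda: gained [] -> total []
  At Kappa: gained ['W50C', 'W104L', 'L395M'] -> total ['L395M', 'W104L', 'W50C']
  At Alpha: gained ['Q606V'] -> total ['L395M', 'Q606V', 'W104L', 'W50C']
  At Theta: gained ['Y444N', 'R734S'] -> total ['L395M', 'Q606V', 'R734S', 'W104L', 'W50C', 'Y444N']
Mutations(Theta) = ['L395M', 'Q606V', 'R734S', 'W104L', 'W50C', 'Y444N']
Intersection: ['L395M', 'Q546T', 'W104L', 'W50C'] ∩ ['L395M', 'Q606V', 'R734S', 'W104L', 'W50C', 'Y444N'] = ['L395M', 'W104L', 'W50C']

Answer: L395M,W104L,W50C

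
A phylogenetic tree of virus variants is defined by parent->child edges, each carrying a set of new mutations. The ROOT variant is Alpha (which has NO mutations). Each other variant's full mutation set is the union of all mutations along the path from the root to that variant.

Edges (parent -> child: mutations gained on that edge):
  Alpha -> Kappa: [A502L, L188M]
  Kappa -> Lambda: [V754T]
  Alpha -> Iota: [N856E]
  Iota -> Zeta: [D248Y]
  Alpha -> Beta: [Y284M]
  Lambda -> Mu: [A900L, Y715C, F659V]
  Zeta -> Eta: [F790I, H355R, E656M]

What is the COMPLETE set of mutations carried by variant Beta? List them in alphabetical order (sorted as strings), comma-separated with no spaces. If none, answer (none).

Answer: Y284M

Derivation:
At Alpha: gained [] -> total []
At Beta: gained ['Y284M'] -> total ['Y284M']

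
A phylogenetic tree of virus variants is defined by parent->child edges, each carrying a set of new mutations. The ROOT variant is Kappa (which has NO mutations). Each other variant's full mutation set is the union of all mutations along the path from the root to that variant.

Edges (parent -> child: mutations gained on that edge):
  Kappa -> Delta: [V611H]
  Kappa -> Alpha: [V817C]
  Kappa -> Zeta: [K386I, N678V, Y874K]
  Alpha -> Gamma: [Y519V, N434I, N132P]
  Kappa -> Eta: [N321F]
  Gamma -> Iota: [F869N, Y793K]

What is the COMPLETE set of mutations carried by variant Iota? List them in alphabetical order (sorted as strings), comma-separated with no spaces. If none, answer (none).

At Kappa: gained [] -> total []
At Alpha: gained ['V817C'] -> total ['V817C']
At Gamma: gained ['Y519V', 'N434I', 'N132P'] -> total ['N132P', 'N434I', 'V817C', 'Y519V']
At Iota: gained ['F869N', 'Y793K'] -> total ['F869N', 'N132P', 'N434I', 'V817C', 'Y519V', 'Y793K']

Answer: F869N,N132P,N434I,V817C,Y519V,Y793K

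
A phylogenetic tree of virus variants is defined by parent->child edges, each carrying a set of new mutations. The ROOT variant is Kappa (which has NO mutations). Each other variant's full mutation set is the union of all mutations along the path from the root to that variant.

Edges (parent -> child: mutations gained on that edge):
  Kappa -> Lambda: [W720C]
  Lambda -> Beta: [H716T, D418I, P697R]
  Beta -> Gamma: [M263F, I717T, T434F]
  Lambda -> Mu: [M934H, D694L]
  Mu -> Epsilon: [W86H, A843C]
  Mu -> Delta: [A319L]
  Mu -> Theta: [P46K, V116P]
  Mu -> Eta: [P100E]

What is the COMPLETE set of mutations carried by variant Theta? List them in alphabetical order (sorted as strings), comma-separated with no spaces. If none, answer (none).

Answer: D694L,M934H,P46K,V116P,W720C

Derivation:
At Kappa: gained [] -> total []
At Lambda: gained ['W720C'] -> total ['W720C']
At Mu: gained ['M934H', 'D694L'] -> total ['D694L', 'M934H', 'W720C']
At Theta: gained ['P46K', 'V116P'] -> total ['D694L', 'M934H', 'P46K', 'V116P', 'W720C']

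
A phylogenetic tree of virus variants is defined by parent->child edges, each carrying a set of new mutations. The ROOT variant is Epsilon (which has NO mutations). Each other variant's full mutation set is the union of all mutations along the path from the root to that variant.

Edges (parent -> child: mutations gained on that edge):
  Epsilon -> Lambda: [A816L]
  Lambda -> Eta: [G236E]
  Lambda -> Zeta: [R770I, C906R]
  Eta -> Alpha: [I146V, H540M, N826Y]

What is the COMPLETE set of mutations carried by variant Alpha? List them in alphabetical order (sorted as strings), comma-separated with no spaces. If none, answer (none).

At Epsilon: gained [] -> total []
At Lambda: gained ['A816L'] -> total ['A816L']
At Eta: gained ['G236E'] -> total ['A816L', 'G236E']
At Alpha: gained ['I146V', 'H540M', 'N826Y'] -> total ['A816L', 'G236E', 'H540M', 'I146V', 'N826Y']

Answer: A816L,G236E,H540M,I146V,N826Y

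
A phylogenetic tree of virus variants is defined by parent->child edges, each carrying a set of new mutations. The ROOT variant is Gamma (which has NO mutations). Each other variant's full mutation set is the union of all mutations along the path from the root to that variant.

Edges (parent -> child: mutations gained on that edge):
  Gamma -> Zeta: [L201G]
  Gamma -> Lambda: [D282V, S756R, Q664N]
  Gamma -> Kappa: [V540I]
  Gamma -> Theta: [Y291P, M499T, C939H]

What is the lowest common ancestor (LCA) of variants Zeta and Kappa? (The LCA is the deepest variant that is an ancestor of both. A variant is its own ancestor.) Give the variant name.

Answer: Gamma

Derivation:
Path from root to Zeta: Gamma -> Zeta
  ancestors of Zeta: {Gamma, Zeta}
Path from root to Kappa: Gamma -> Kappa
  ancestors of Kappa: {Gamma, Kappa}
Common ancestors: {Gamma}
Walk up from Kappa: Kappa (not in ancestors of Zeta), Gamma (in ancestors of Zeta)
Deepest common ancestor (LCA) = Gamma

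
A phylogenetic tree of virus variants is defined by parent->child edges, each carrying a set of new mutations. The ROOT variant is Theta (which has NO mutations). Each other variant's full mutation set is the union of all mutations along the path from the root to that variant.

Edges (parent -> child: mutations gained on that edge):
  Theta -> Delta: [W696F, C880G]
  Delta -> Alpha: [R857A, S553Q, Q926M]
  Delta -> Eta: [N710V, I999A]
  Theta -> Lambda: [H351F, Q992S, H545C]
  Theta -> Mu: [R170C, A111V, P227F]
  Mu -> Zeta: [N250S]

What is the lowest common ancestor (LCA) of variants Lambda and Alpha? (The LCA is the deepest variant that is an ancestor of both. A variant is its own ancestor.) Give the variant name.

Answer: Theta

Derivation:
Path from root to Lambda: Theta -> Lambda
  ancestors of Lambda: {Theta, Lambda}
Path from root to Alpha: Theta -> Delta -> Alpha
  ancestors of Alpha: {Theta, Delta, Alpha}
Common ancestors: {Theta}
Walk up from Alpha: Alpha (not in ancestors of Lambda), Delta (not in ancestors of Lambda), Theta (in ancestors of Lambda)
Deepest common ancestor (LCA) = Theta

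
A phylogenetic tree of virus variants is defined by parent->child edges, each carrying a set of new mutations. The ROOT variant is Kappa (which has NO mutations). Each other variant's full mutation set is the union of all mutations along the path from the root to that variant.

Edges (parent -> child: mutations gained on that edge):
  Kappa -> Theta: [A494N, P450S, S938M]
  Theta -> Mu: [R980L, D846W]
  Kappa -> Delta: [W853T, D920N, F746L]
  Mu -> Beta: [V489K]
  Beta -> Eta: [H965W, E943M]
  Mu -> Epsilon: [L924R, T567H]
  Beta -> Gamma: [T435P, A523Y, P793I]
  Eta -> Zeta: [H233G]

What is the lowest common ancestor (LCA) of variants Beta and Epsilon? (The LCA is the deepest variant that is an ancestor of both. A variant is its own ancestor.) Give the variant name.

Path from root to Beta: Kappa -> Theta -> Mu -> Beta
  ancestors of Beta: {Kappa, Theta, Mu, Beta}
Path from root to Epsilon: Kappa -> Theta -> Mu -> Epsilon
  ancestors of Epsilon: {Kappa, Theta, Mu, Epsilon}
Common ancestors: {Kappa, Theta, Mu}
Walk up from Epsilon: Epsilon (not in ancestors of Beta), Mu (in ancestors of Beta), Theta (in ancestors of Beta), Kappa (in ancestors of Beta)
Deepest common ancestor (LCA) = Mu

Answer: Mu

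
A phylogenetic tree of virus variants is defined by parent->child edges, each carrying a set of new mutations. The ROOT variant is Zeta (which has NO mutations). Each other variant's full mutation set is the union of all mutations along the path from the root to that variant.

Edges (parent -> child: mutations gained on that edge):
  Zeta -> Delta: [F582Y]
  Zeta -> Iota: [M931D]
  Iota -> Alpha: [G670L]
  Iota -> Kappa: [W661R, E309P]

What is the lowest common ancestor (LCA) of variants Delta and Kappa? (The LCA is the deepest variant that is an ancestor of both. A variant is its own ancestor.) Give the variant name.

Path from root to Delta: Zeta -> Delta
  ancestors of Delta: {Zeta, Delta}
Path from root to Kappa: Zeta -> Iota -> Kappa
  ancestors of Kappa: {Zeta, Iota, Kappa}
Common ancestors: {Zeta}
Walk up from Kappa: Kappa (not in ancestors of Delta), Iota (not in ancestors of Delta), Zeta (in ancestors of Delta)
Deepest common ancestor (LCA) = Zeta

Answer: Zeta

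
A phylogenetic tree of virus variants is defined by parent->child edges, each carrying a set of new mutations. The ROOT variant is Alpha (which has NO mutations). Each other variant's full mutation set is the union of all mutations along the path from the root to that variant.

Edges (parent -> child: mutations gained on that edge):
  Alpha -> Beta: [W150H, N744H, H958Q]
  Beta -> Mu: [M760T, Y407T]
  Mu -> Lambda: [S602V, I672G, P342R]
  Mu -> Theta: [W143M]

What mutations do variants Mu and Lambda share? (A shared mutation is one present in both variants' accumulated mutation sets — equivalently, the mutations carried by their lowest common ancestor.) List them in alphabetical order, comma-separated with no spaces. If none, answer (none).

Answer: H958Q,M760T,N744H,W150H,Y407T

Derivation:
Accumulating mutations along path to Mu:
  At Alpha: gained [] -> total []
  At Beta: gained ['W150H', 'N744H', 'H958Q'] -> total ['H958Q', 'N744H', 'W150H']
  At Mu: gained ['M760T', 'Y407T'] -> total ['H958Q', 'M760T', 'N744H', 'W150H', 'Y407T']
Mutations(Mu) = ['H958Q', 'M760T', 'N744H', 'W150H', 'Y407T']
Accumulating mutations along path to Lambda:
  At Alpha: gained [] -> total []
  At Beta: gained ['W150H', 'N744H', 'H958Q'] -> total ['H958Q', 'N744H', 'W150H']
  At Mu: gained ['M760T', 'Y407T'] -> total ['H958Q', 'M760T', 'N744H', 'W150H', 'Y407T']
  At Lambda: gained ['S602V', 'I672G', 'P342R'] -> total ['H958Q', 'I672G', 'M760T', 'N744H', 'P342R', 'S602V', 'W150H', 'Y407T']
Mutations(Lambda) = ['H958Q', 'I672G', 'M760T', 'N744H', 'P342R', 'S602V', 'W150H', 'Y407T']
Intersection: ['H958Q', 'M760T', 'N744H', 'W150H', 'Y407T'] ∩ ['H958Q', 'I672G', 'M760T', 'N744H', 'P342R', 'S602V', 'W150H', 'Y407T'] = ['H958Q', 'M760T', 'N744H', 'W150H', 'Y407T']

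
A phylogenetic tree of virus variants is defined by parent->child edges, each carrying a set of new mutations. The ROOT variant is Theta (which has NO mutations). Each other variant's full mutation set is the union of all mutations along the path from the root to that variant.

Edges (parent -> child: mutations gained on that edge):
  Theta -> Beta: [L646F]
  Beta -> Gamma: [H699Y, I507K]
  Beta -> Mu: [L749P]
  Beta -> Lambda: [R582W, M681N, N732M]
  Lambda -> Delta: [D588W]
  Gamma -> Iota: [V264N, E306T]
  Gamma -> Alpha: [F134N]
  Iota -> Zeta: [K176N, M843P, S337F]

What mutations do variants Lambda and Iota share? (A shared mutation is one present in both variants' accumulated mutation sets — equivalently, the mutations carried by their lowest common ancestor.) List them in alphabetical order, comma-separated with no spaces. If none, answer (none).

Answer: L646F

Derivation:
Accumulating mutations along path to Lambda:
  At Theta: gained [] -> total []
  At Beta: gained ['L646F'] -> total ['L646F']
  At Lambda: gained ['R582W', 'M681N', 'N732M'] -> total ['L646F', 'M681N', 'N732M', 'R582W']
Mutations(Lambda) = ['L646F', 'M681N', 'N732M', 'R582W']
Accumulating mutations along path to Iota:
  At Theta: gained [] -> total []
  At Beta: gained ['L646F'] -> total ['L646F']
  At Gamma: gained ['H699Y', 'I507K'] -> total ['H699Y', 'I507K', 'L646F']
  At Iota: gained ['V264N', 'E306T'] -> total ['E306T', 'H699Y', 'I507K', 'L646F', 'V264N']
Mutations(Iota) = ['E306T', 'H699Y', 'I507K', 'L646F', 'V264N']
Intersection: ['L646F', 'M681N', 'N732M', 'R582W'] ∩ ['E306T', 'H699Y', 'I507K', 'L646F', 'V264N'] = ['L646F']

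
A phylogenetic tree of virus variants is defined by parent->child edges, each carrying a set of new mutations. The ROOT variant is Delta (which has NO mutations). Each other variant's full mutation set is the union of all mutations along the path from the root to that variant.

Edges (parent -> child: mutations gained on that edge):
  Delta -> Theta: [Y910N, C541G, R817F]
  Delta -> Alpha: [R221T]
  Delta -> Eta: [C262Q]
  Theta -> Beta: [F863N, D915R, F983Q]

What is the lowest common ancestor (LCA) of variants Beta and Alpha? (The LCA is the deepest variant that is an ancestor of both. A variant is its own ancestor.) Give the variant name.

Path from root to Beta: Delta -> Theta -> Beta
  ancestors of Beta: {Delta, Theta, Beta}
Path from root to Alpha: Delta -> Alpha
  ancestors of Alpha: {Delta, Alpha}
Common ancestors: {Delta}
Walk up from Alpha: Alpha (not in ancestors of Beta), Delta (in ancestors of Beta)
Deepest common ancestor (LCA) = Delta

Answer: Delta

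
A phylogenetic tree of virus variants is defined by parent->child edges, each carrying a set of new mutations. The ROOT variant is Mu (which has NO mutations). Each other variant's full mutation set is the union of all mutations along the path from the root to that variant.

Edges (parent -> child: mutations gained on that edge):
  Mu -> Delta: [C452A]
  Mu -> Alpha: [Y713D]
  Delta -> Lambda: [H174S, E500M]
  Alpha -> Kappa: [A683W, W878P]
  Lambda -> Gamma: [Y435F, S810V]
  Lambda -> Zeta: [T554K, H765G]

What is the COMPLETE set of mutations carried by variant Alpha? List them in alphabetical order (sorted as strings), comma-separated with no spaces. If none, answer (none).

Answer: Y713D

Derivation:
At Mu: gained [] -> total []
At Alpha: gained ['Y713D'] -> total ['Y713D']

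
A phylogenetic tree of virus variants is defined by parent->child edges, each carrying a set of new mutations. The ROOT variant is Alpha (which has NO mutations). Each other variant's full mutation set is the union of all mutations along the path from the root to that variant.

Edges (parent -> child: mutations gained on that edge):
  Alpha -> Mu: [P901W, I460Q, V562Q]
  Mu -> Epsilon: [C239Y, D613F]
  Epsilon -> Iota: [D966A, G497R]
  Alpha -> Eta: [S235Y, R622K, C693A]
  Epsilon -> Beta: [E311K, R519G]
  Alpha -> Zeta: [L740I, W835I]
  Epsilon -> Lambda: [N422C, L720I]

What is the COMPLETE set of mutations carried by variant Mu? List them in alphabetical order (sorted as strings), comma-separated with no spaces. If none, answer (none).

At Alpha: gained [] -> total []
At Mu: gained ['P901W', 'I460Q', 'V562Q'] -> total ['I460Q', 'P901W', 'V562Q']

Answer: I460Q,P901W,V562Q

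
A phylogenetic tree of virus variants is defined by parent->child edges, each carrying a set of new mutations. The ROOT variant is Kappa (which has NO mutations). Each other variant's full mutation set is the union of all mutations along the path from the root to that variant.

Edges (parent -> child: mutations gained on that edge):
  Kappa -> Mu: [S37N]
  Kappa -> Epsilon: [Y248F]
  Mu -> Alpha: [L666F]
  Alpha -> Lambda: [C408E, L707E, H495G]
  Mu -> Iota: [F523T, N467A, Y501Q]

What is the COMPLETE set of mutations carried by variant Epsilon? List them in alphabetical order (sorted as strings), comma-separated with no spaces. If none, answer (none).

Answer: Y248F

Derivation:
At Kappa: gained [] -> total []
At Epsilon: gained ['Y248F'] -> total ['Y248F']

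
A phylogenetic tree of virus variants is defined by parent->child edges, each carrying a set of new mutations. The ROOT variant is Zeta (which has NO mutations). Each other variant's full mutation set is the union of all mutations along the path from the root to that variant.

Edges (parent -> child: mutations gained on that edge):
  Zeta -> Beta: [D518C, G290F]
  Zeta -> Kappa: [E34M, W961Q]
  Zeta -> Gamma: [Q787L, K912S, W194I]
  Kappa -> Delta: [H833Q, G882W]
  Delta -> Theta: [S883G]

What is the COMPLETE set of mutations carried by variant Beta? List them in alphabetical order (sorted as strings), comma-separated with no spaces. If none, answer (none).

At Zeta: gained [] -> total []
At Beta: gained ['D518C', 'G290F'] -> total ['D518C', 'G290F']

Answer: D518C,G290F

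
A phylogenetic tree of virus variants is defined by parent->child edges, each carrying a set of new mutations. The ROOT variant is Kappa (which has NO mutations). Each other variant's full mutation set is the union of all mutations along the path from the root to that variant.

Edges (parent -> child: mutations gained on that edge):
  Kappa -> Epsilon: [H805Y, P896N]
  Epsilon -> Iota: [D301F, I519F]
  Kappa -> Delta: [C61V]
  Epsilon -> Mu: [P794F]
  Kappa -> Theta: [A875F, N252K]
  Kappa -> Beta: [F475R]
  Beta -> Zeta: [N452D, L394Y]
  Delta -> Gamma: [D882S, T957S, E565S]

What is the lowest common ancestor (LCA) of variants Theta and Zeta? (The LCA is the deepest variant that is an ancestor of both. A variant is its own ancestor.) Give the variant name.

Path from root to Theta: Kappa -> Theta
  ancestors of Theta: {Kappa, Theta}
Path from root to Zeta: Kappa -> Beta -> Zeta
  ancestors of Zeta: {Kappa, Beta, Zeta}
Common ancestors: {Kappa}
Walk up from Zeta: Zeta (not in ancestors of Theta), Beta (not in ancestors of Theta), Kappa (in ancestors of Theta)
Deepest common ancestor (LCA) = Kappa

Answer: Kappa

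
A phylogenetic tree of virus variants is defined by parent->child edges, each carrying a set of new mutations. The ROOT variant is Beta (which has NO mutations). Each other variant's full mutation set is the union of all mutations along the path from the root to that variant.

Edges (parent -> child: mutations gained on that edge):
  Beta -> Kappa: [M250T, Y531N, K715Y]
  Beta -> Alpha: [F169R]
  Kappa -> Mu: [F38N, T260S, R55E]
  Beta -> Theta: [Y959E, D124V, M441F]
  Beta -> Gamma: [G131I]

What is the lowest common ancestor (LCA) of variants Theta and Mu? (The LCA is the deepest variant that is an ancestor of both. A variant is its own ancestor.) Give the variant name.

Answer: Beta

Derivation:
Path from root to Theta: Beta -> Theta
  ancestors of Theta: {Beta, Theta}
Path from root to Mu: Beta -> Kappa -> Mu
  ancestors of Mu: {Beta, Kappa, Mu}
Common ancestors: {Beta}
Walk up from Mu: Mu (not in ancestors of Theta), Kappa (not in ancestors of Theta), Beta (in ancestors of Theta)
Deepest common ancestor (LCA) = Beta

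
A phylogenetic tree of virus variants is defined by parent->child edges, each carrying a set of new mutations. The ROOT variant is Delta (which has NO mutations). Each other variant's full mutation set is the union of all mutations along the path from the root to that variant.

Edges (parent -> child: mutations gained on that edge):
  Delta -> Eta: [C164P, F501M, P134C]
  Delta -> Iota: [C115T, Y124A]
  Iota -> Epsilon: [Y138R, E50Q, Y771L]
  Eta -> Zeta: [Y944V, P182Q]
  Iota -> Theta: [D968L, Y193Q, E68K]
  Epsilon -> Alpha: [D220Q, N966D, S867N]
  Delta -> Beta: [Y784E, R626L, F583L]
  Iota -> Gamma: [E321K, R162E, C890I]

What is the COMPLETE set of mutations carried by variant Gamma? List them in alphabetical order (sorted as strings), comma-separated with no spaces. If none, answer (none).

At Delta: gained [] -> total []
At Iota: gained ['C115T', 'Y124A'] -> total ['C115T', 'Y124A']
At Gamma: gained ['E321K', 'R162E', 'C890I'] -> total ['C115T', 'C890I', 'E321K', 'R162E', 'Y124A']

Answer: C115T,C890I,E321K,R162E,Y124A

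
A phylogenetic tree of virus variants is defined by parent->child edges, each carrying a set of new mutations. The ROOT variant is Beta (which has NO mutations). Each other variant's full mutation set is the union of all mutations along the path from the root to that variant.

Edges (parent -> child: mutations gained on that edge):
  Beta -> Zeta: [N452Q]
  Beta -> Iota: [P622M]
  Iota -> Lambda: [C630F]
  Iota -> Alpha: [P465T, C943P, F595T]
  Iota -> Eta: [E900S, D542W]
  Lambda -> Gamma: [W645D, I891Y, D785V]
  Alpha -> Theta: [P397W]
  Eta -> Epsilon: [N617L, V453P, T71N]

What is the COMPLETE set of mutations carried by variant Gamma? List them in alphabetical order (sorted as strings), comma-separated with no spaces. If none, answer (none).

Answer: C630F,D785V,I891Y,P622M,W645D

Derivation:
At Beta: gained [] -> total []
At Iota: gained ['P622M'] -> total ['P622M']
At Lambda: gained ['C630F'] -> total ['C630F', 'P622M']
At Gamma: gained ['W645D', 'I891Y', 'D785V'] -> total ['C630F', 'D785V', 'I891Y', 'P622M', 'W645D']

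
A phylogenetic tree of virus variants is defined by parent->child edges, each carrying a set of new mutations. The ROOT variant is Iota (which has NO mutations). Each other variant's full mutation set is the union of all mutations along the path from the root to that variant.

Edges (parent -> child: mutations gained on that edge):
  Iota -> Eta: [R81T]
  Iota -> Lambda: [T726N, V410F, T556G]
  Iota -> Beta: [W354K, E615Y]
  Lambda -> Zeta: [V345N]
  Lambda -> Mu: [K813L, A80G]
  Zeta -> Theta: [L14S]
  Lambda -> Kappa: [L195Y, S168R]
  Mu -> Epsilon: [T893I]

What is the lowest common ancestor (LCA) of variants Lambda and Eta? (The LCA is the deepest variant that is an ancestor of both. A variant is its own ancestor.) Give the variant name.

Path from root to Lambda: Iota -> Lambda
  ancestors of Lambda: {Iota, Lambda}
Path from root to Eta: Iota -> Eta
  ancestors of Eta: {Iota, Eta}
Common ancestors: {Iota}
Walk up from Eta: Eta (not in ancestors of Lambda), Iota (in ancestors of Lambda)
Deepest common ancestor (LCA) = Iota

Answer: Iota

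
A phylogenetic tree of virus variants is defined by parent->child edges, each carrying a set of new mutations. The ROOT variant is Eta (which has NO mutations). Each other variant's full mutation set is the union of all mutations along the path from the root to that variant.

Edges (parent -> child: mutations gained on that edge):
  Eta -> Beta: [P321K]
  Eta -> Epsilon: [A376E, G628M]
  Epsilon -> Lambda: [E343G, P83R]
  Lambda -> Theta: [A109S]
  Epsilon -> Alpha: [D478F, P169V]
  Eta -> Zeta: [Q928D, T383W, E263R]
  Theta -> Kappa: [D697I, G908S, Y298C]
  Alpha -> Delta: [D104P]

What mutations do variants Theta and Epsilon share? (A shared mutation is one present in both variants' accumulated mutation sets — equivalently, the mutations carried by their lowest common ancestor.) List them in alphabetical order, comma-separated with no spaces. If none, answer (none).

Accumulating mutations along path to Theta:
  At Eta: gained [] -> total []
  At Epsilon: gained ['A376E', 'G628M'] -> total ['A376E', 'G628M']
  At Lambda: gained ['E343G', 'P83R'] -> total ['A376E', 'E343G', 'G628M', 'P83R']
  At Theta: gained ['A109S'] -> total ['A109S', 'A376E', 'E343G', 'G628M', 'P83R']
Mutations(Theta) = ['A109S', 'A376E', 'E343G', 'G628M', 'P83R']
Accumulating mutations along path to Epsilon:
  At Eta: gained [] -> total []
  At Epsilon: gained ['A376E', 'G628M'] -> total ['A376E', 'G628M']
Mutations(Epsilon) = ['A376E', 'G628M']
Intersection: ['A109S', 'A376E', 'E343G', 'G628M', 'P83R'] ∩ ['A376E', 'G628M'] = ['A376E', 'G628M']

Answer: A376E,G628M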